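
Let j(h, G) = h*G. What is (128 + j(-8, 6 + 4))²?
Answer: 2304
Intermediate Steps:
j(h, G) = G*h
(128 + j(-8, 6 + 4))² = (128 + (6 + 4)*(-8))² = (128 + 10*(-8))² = (128 - 80)² = 48² = 2304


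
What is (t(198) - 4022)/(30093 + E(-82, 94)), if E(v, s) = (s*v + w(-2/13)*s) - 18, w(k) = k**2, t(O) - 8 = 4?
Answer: -677690/3780399 ≈ -0.17926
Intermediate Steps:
t(O) = 12 (t(O) = 8 + 4 = 12)
E(v, s) = -18 + 4*s/169 + s*v (E(v, s) = (s*v + (-2/13)**2*s) - 18 = (s*v + 4*s/169) - 18 = (4*s/169 + s*v) - 18 = -18 + 4*s/169 + s*v)
(t(198) - 4022)/(30093 + E(-82, 94)) = (12 - 4022)/(30093 + (-18 + (4/169)*94 + 94*(-82))) = -4010/(30093 + (-18 + 376/169 - 7708)) = -4010/(30093 - 1305318/169) = -4010/3780399/169 = -4010*169/3780399 = -677690/3780399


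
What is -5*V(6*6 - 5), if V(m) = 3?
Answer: -15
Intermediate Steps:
-5*V(6*6 - 5) = -5*3 = -15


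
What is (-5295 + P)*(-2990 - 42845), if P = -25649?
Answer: 1418318240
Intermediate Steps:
(-5295 + P)*(-2990 - 42845) = (-5295 - 25649)*(-2990 - 42845) = -30944*(-45835) = 1418318240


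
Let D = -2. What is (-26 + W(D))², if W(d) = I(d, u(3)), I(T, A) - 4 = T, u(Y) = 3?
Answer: 576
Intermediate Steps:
I(T, A) = 4 + T
W(d) = 4 + d
(-26 + W(D))² = (-26 + (4 - 2))² = (-26 + 2)² = (-24)² = 576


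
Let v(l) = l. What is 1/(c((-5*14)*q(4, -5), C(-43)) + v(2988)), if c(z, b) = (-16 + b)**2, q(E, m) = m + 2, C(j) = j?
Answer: 1/6469 ≈ 0.00015458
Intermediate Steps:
q(E, m) = 2 + m
1/(c((-5*14)*q(4, -5), C(-43)) + v(2988)) = 1/((-16 - 43)**2 + 2988) = 1/((-59)**2 + 2988) = 1/(3481 + 2988) = 1/6469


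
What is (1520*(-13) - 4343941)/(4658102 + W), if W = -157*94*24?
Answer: -4363701/4303910 ≈ -1.0139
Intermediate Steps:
W = -354192 (W = -14758*24 = -354192)
(1520*(-13) - 4343941)/(4658102 + W) = (1520*(-13) - 4343941)/(4658102 - 354192) = (-19760 - 4343941)/4303910 = -4363701*1/4303910 = -4363701/4303910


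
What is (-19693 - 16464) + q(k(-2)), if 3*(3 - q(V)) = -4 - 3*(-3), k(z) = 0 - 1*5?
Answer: -108467/3 ≈ -36156.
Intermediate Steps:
k(z) = -5 (k(z) = 0 - 5 = -5)
q(V) = 4/3 (q(V) = 3 - (-4 - 3*(-3))/3 = 3 - (-4 + 9)/3 = 3 - ⅓*5 = 3 - 5/3 = 4/3)
(-19693 - 16464) + q(k(-2)) = (-19693 - 16464) + 4/3 = -36157 + 4/3 = -108467/3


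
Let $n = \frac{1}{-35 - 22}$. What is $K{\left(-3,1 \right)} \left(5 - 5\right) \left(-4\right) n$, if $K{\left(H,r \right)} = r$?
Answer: $0$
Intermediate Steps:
$n = - \frac{1}{57}$ ($n = \frac{1}{-57} = - \frac{1}{57} \approx -0.017544$)
$K{\left(-3,1 \right)} \left(5 - 5\right) \left(-4\right) n = 1 \left(5 - 5\right) \left(-4\right) \left(- \frac{1}{57}\right) = 1 \cdot 0 \left(-4\right) \left(- \frac{1}{57}\right) = 1 \cdot 0 \left(- \frac{1}{57}\right) = 0 \left(- \frac{1}{57}\right) = 0$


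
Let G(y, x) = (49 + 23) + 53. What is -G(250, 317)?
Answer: -125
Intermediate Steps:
G(y, x) = 125 (G(y, x) = 72 + 53 = 125)
-G(250, 317) = -1*125 = -125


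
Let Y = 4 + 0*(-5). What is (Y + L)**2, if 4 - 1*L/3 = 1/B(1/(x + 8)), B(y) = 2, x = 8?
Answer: 841/4 ≈ 210.25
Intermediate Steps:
L = 21/2 (L = 12 - 3/2 = 21/2 ≈ 10.500)
Y = 4 (Y = 4 + 0 = 4)
(Y + L)**2 = (4 + 21/2)**2 = (29/2)**2 = 841/4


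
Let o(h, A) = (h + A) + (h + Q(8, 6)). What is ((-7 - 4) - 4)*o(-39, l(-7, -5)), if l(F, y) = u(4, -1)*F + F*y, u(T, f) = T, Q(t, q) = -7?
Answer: 1170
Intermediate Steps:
l(F, y) = 4*F + F*y
o(h, A) = -7 + A + 2*h (o(h, A) = (h + A) + (h - 7) = (A + h) + (-7 + h) = -7 + A + 2*h)
((-7 - 4) - 4)*o(-39, l(-7, -5)) = ((-7 - 4) - 4)*(-7 - 7*(4 - 5) + 2*(-39)) = (-11 - 4)*(-7 - 7*(-1) - 78) = -15*(-7 + 7 - 78) = -15*(-78) = 1170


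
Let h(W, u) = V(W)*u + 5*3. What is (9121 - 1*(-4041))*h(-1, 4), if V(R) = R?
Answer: 144782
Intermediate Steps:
h(W, u) = 15 + W*u (h(W, u) = W*u + 5*3 = W*u + 15 = 15 + W*u)
(9121 - 1*(-4041))*h(-1, 4) = (9121 - 1*(-4041))*(15 - 1*4) = (9121 + 4041)*(15 - 4) = 13162*11 = 144782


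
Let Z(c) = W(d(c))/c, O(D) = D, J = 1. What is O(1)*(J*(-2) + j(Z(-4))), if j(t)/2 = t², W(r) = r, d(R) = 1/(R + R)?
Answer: -1023/512 ≈ -1.9980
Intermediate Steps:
d(R) = 1/(2*R)
Z(c) = 1/(2*c²) (Z(c) = (1/(2*c))/c = 1/(2*c²))
j(t) = 2*t²
O(1)*(J*(-2) + j(Z(-4))) = 1*(1*(-2) + 2*((½)/(-4)²)²) = 1*(-2 + 2*((½)*(1/16))²) = 1*(-2 + 2*(1/32)²) = 1*(-2 + 2*(1/1024)) = 1*(-2 + 1/512) = 1*(-1023/512) = -1023/512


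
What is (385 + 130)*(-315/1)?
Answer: -162225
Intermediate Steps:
(385 + 130)*(-315/1) = 515*(-315*1) = 515*(-315) = -162225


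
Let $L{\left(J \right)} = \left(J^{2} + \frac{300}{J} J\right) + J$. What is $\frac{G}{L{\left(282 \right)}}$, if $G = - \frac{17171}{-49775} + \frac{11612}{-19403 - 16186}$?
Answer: $\frac{3010129}{12900288263850} \approx 2.3334 \cdot 10^{-7}$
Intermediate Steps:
$L{\left(J \right)} = 300 + J + J^{2}$ ($L{\left(J \right)} = \left(J^{2} + 300\right) + J = \left(300 + J^{2}\right) + J = 300 + J + J^{2}$)
$G = \frac{3010129}{161040225}$ ($G = \left(-17171\right) \left(- \frac{1}{49775}\right) + \frac{11612}{-35589} = \frac{1561}{4525} + 11612 \left(- \frac{1}{35589}\right) = \frac{1561}{4525} - \frac{11612}{35589} = \frac{3010129}{161040225} \approx 0.018692$)
$\frac{G}{L{\left(282 \right)}} = \frac{3010129}{161040225 \left(300 + 282 + 282^{2}\right)} = \frac{3010129}{161040225 \left(300 + 282 + 79524\right)} = \frac{3010129}{161040225 \cdot 80106} = \frac{3010129}{161040225} \cdot \frac{1}{80106} = \frac{3010129}{12900288263850}$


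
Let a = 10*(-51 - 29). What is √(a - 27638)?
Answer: I*√28438 ≈ 168.64*I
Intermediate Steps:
a = -800 (a = 10*(-80) = -800)
√(a - 27638) = √(-800 - 27638) = √(-28438) = I*√28438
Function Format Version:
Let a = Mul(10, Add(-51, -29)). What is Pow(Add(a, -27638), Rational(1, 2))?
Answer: Mul(I, Pow(28438, Rational(1, 2))) ≈ Mul(168.64, I)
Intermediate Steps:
a = -800 (a = Mul(10, -80) = -800)
Pow(Add(a, -27638), Rational(1, 2)) = Pow(Add(-800, -27638), Rational(1, 2)) = Pow(-28438, Rational(1, 2)) = Mul(I, Pow(28438, Rational(1, 2)))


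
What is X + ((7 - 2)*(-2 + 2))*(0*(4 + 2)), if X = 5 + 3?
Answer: 8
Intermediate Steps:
X = 8
X + ((7 - 2)*(-2 + 2))*(0*(4 + 2)) = 8 + ((7 - 2)*(-2 + 2))*(0*(4 + 2)) = 8 + (5*0)*(0*6) = 8 + 0*0 = 8 + 0 = 8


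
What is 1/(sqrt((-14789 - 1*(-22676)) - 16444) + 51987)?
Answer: 1209/62852482 - I*sqrt(8557)/2702656726 ≈ 1.9236e-5 - 3.4227e-8*I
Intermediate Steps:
1/(sqrt((-14789 - 1*(-22676)) - 16444) + 51987) = 1/(sqrt((-14789 + 22676) - 16444) + 51987) = 1/(sqrt(7887 - 16444) + 51987) = 1/(sqrt(-8557) + 51987) = 1/(I*sqrt(8557) + 51987) = 1/(51987 + I*sqrt(8557))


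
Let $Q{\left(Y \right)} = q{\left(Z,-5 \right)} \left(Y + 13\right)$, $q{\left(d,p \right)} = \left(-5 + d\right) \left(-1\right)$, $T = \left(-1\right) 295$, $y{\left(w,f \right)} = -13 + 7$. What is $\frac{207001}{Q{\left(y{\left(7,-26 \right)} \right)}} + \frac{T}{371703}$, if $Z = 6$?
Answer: $- \frac{76942894768}{2601921} \approx -29572.0$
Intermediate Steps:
$y{\left(w,f \right)} = -6$
$T = -295$
$q{\left(d,p \right)} = 5 - d$
$Q{\left(Y \right)} = -13 - Y$ ($Q{\left(Y \right)} = \left(5 - 6\right) \left(Y + 13\right) = \left(5 - 6\right) \left(13 + Y\right) = - (13 + Y) = -13 - Y$)
$\frac{207001}{Q{\left(y{\left(7,-26 \right)} \right)}} + \frac{T}{371703} = \frac{207001}{-13 - -6} - \frac{295}{371703} = \frac{207001}{-13 + 6} - \frac{295}{371703} = \frac{207001}{-7} - \frac{295}{371703} = 207001 \left(- \frac{1}{7}\right) - \frac{295}{371703} = - \frac{207001}{7} - \frac{295}{371703} = - \frac{76942894768}{2601921}$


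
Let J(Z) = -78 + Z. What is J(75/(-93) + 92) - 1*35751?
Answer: -1107872/31 ≈ -35738.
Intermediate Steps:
J(75/(-93) + 92) - 1*35751 = (-78 + (75/(-93) + 92)) - 1*35751 = (-78 + (75*(-1/93) + 92)) - 35751 = (-78 + (-25/31 + 92)) - 35751 = (-78 + 2827/31) - 35751 = 409/31 - 35751 = -1107872/31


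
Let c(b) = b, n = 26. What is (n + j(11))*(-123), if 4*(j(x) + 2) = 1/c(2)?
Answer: -23739/8 ≈ -2967.4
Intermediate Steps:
j(x) = -15/8 (j(x) = -2 + (¼)/2 = -2 + (¼)*(½) = -2 + ⅛ = -15/8)
(n + j(11))*(-123) = (26 - 15/8)*(-123) = (193/8)*(-123) = -23739/8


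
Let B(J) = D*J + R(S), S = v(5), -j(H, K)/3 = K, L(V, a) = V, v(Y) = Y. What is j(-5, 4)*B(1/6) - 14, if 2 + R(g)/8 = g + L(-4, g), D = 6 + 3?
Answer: 64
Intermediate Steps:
j(H, K) = -3*K
S = 5
D = 9
R(g) = -48 + 8*g (R(g) = -16 + 8*(g - 4) = -16 + 8*(-4 + g) = -16 + (-32 + 8*g) = -48 + 8*g)
B(J) = -8 + 9*J (B(J) = 9*J + (-48 + 8*5) = 9*J + (-48 + 40) = 9*J - 8 = -8 + 9*J)
j(-5, 4)*B(1/6) - 14 = (-3*4)*(-8 + 9/6) - 14 = -12*(-8 + 9*(⅙)) - 14 = -12*(-8 + 3/2) - 14 = -12*(-13/2) - 14 = 78 - 14 = 64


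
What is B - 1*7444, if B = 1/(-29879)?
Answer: -222419277/29879 ≈ -7444.0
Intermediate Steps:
B = -1/29879 ≈ -3.3468e-5
B - 1*7444 = -1/29879 - 1*7444 = -1/29879 - 7444 = -222419277/29879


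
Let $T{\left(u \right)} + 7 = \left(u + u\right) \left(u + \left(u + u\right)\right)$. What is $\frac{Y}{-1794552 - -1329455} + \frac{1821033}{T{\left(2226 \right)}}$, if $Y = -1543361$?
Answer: $\frac{46731772484290}{13827542638553} \approx 3.3796$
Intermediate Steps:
$T{\left(u \right)} = -7 + 6 u^{2}$ ($T{\left(u \right)} = -7 + \left(u + u\right) \left(u + \left(u + u\right)\right) = -7 + 2 u \left(u + 2 u\right) = -7 + 2 u 3 u = -7 + 6 u^{2}$)
$\frac{Y}{-1794552 - -1329455} + \frac{1821033}{T{\left(2226 \right)}} = - \frac{1543361}{-1794552 - -1329455} + \frac{1821033}{-7 + 6 \cdot 2226^{2}} = - \frac{1543361}{-1794552 + 1329455} + \frac{1821033}{-7 + 6 \cdot 4955076} = - \frac{1543361}{-465097} + \frac{1821033}{-7 + 29730456} = \left(-1543361\right) \left(- \frac{1}{465097}\right) + \frac{1821033}{29730449} = \frac{1543361}{465097} + 1821033 \cdot \frac{1}{29730449} = \frac{1543361}{465097} + \frac{1821033}{29730449} = \frac{46731772484290}{13827542638553}$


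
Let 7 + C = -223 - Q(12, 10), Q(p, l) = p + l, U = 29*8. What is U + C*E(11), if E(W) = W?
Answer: -2540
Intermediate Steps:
U = 232
Q(p, l) = l + p
C = -252 (C = -7 + (-223 - (10 + 12)) = -7 + (-223 - 1*22) = -7 + (-223 - 22) = -7 - 245 = -252)
U + C*E(11) = 232 - 252*11 = 232 - 2772 = -2540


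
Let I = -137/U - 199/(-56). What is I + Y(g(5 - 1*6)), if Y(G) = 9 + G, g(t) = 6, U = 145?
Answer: 142983/8120 ≈ 17.609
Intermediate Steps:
I = 21183/8120 (I = -137/145 - 199/(-56) = -137*1/145 - 199*(-1/56) = -137/145 + 199/56 = 21183/8120 ≈ 2.6087)
I + Y(g(5 - 1*6)) = 21183/8120 + (9 + 6) = 21183/8120 + 15 = 142983/8120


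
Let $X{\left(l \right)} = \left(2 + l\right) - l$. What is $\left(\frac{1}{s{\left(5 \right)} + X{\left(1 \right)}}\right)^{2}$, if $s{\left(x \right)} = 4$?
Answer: $\frac{1}{36} \approx 0.027778$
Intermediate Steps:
$X{\left(l \right)} = 2$
$\left(\frac{1}{s{\left(5 \right)} + X{\left(1 \right)}}\right)^{2} = \left(\frac{1}{4 + 2}\right)^{2} = \left(\frac{1}{6}\right)^{2} = \frac{1}{36}$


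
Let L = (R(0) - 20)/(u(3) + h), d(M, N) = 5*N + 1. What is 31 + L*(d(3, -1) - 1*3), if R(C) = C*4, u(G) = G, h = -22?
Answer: 449/19 ≈ 23.632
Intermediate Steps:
R(C) = 4*C
d(M, N) = 1 + 5*N
L = 20/19 (L = (4*0 - 20)/(3 - 22) = (0 - 20)/(-19) = -20*(-1/19) = 20/19 ≈ 1.0526)
31 + L*(d(3, -1) - 1*3) = 31 + 20*((1 + 5*(-1)) - 1*3)/19 = 31 + 20*((1 - 5) - 3)/19 = 31 + 20*(-4 - 3)/19 = 31 + (20/19)*(-7) = 31 - 140/19 = 449/19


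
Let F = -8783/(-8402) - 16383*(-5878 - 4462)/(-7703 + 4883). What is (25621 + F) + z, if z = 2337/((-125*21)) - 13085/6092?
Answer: -771498307209893/22393430500 ≈ -34452.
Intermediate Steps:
z = -16195043/5330500 (z = 2337/(-2625) - 13085*1/6092 = 2337*(-1/2625) - 13085/6092 = -779/875 - 13085/6092 = -16195043/5330500 ≈ -3.0382)
F = -504707759/8402 (F = -8783*(-1/8402) - 16383/((-2820/(-10340))) = 8783/8402 - 16383/((-2820*(-1/10340))) = 8783/8402 - 16383/3/11 = 8783/8402 - 16383*11/3 = 8783/8402 - 60071 = -504707759/8402 ≈ -60070.)
(25621 + F) + z = (25621 - 504707759/8402) - 16195043/5330500 = -289440117/8402 - 16195043/5330500 = -771498307209893/22393430500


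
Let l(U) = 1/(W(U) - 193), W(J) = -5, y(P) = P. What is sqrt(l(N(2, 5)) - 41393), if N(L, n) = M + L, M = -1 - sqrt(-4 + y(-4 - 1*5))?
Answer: I*sqrt(180307930)/66 ≈ 203.45*I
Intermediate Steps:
M = -1 - I*sqrt(13) (M = -1 - sqrt(-4 + (-4 - 1*5)) = -1 - sqrt(-4 + (-4 - 5)) = -1 - sqrt(-4 - 9) = -1 - sqrt(-13) = -1 - I*sqrt(13) ≈ -1.0 - 3.6056*I)
N(L, n) = -1 + L - I*sqrt(13) (N(L, n) = (-1 - I*sqrt(13)) + L = -1 + L - I*sqrt(13))
l(U) = -1/198 (l(U) = 1/(-5 - 193) = 1/(-198) = -1/198)
sqrt(l(N(2, 5)) - 41393) = sqrt(-1/198 - 41393) = sqrt(-8195815/198) = I*sqrt(180307930)/66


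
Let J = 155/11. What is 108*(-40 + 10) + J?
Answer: -35485/11 ≈ -3225.9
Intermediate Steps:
J = 155/11 (J = 155*(1/11) = 155/11 ≈ 14.091)
108*(-40 + 10) + J = 108*(-40 + 10) + 155/11 = 108*(-30) + 155/11 = -3240 + 155/11 = -35485/11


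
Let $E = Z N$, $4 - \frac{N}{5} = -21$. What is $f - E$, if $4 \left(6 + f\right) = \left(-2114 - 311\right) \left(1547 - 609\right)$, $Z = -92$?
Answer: $- \frac{1114337}{2} \approx -5.5717 \cdot 10^{5}$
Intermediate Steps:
$N = 125$ ($N = 20 - -105 = 20 + 105 = 125$)
$E = -11500$ ($E = \left(-92\right) 125 = -11500$)
$f = - \frac{1137337}{2}$ ($f = -6 + \frac{\left(-2114 - 311\right) \left(1547 - 609\right)}{4} = -6 + \frac{\left(-2425\right) 938}{4} = -6 + \frac{1}{4} \left(-2274650\right) = -6 - \frac{1137325}{2} = - \frac{1137337}{2} \approx -5.6867 \cdot 10^{5}$)
$f - E = - \frac{1137337}{2} - -11500 = - \frac{1137337}{2} + 11500 = - \frac{1114337}{2}$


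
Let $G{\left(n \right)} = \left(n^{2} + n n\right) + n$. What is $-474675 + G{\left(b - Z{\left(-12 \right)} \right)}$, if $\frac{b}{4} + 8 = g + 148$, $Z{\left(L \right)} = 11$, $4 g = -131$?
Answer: $-124809$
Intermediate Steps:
$g = - \frac{131}{4}$ ($g = \frac{1}{4} \left(-131\right) = - \frac{131}{4} \approx -32.75$)
$b = 429$ ($b = -32 + 4 \left(- \frac{131}{4} + 148\right) = -32 + 4 \cdot \frac{461}{4} = -32 + 461 = 429$)
$G{\left(n \right)} = n + 2 n^{2}$ ($G{\left(n \right)} = \left(n^{2} + n^{2}\right) + n = 2 n^{2} + n = n + 2 n^{2}$)
$-474675 + G{\left(b - Z{\left(-12 \right)} \right)} = -474675 + \left(429 - 11\right) \left(1 + 2 \left(429 - 11\right)\right) = -474675 + 418 \left(1 + 2 \cdot 418\right) = -474675 + 418 \left(1 + 836\right) = -474675 + 418 \cdot 837 = -474675 + 349866 = -124809$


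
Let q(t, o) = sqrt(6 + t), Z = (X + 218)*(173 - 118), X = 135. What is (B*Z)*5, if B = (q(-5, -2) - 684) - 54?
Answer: -71544275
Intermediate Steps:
Z = 19415 (Z = (135 + 218)*(173 - 118) = 353*55 = 19415)
B = -737 (B = (sqrt(6 - 5) - 684) - 54 = (sqrt(1) - 684) - 54 = (1 - 684) - 54 = -683 - 54 = -737)
(B*Z)*5 = -737*19415*5 = -14308855*5 = -71544275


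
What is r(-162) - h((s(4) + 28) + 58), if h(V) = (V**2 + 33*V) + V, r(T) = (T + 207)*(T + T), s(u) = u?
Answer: -25740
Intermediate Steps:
r(T) = 2*T*(207 + T) (r(T) = (207 + T)*(2*T) = 2*T*(207 + T))
h(V) = V**2 + 34*V
r(-162) - h((s(4) + 28) + 58) = 2*(-162)*(207 - 162) - ((4 + 28) + 58)*(34 + ((4 + 28) + 58)) = 2*(-162)*45 - (32 + 58)*(34 + (32 + 58)) = -14580 - 90*(34 + 90) = -14580 - 90*124 = -14580 - 1*11160 = -14580 - 11160 = -25740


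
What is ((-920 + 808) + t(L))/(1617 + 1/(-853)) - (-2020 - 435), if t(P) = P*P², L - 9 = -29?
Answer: 64985807/26525 ≈ 2450.0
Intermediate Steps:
L = -20 (L = 9 - 29 = -20)
t(P) = P³
((-920 + 808) + t(L))/(1617 + 1/(-853)) - (-2020 - 435) = ((-920 + 808) + (-20)³)/(1617 + 1/(-853)) - (-2020 - 435) = (-112 - 8000)/(1617 - 1/853) - 1*(-2455) = -8112/1379300/853 + 2455 = -8112*853/1379300 + 2455 = -133068/26525 + 2455 = 64985807/26525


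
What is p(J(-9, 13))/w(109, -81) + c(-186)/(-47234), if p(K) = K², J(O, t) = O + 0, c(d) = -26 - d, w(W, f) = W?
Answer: 1904257/2574253 ≈ 0.73973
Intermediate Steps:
J(O, t) = O
p(J(-9, 13))/w(109, -81) + c(-186)/(-47234) = (-9)²/109 + (-26 - 1*(-186))/(-47234) = 81*(1/109) + (-26 + 186)*(-1/47234) = 81/109 + 160*(-1/47234) = 81/109 - 80/23617 = 1904257/2574253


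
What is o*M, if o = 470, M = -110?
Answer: -51700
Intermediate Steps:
o*M = 470*(-110) = -51700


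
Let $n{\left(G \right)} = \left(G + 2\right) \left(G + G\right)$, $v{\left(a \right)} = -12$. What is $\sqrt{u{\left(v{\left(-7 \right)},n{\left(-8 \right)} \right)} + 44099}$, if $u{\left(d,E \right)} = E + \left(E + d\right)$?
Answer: $\sqrt{44279} \approx 210.43$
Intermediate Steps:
$n{\left(G \right)} = 2 G \left(2 + G\right)$ ($n{\left(G \right)} = \left(2 + G\right) 2 G = 2 G \left(2 + G\right)$)
$u{\left(d,E \right)} = d + 2 E$
$\sqrt{u{\left(v{\left(-7 \right)},n{\left(-8 \right)} \right)} + 44099} = \sqrt{\left(-12 + 2 \cdot 2 \left(-8\right) \left(2 - 8\right)\right) + 44099} = \sqrt{\left(-12 + 2 \cdot 2 \left(-8\right) \left(-6\right)\right) + 44099} = \sqrt{\left(-12 + 2 \cdot 96\right) + 44099} = \sqrt{\left(-12 + 192\right) + 44099} = \sqrt{180 + 44099} = \sqrt{44279}$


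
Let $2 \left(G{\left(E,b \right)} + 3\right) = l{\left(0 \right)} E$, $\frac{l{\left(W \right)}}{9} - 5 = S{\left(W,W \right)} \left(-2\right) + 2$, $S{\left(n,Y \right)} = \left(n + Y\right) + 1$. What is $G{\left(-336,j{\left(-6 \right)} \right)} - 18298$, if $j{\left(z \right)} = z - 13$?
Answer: $-25861$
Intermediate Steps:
$S{\left(n,Y \right)} = 1 + Y + n$ ($S{\left(n,Y \right)} = \left(Y + n\right) + 1 = 1 + Y + n$)
$j{\left(z \right)} = -13 + z$ ($j{\left(z \right)} = z - 13 = -13 + z$)
$l{\left(W \right)} = 45 - 36 W$ ($l{\left(W \right)} = 45 + 9 \left(\left(1 + W + W\right) \left(-2\right) + 2\right) = 45 + 9 \left(\left(1 + 2 W\right) \left(-2\right) + 2\right) = 45 + 9 \left(\left(-2 - 4 W\right) + 2\right) = 45 + 9 \left(- 4 W\right) = 45 - 36 W$)
$G{\left(E,b \right)} = -3 + \frac{45 E}{2}$ ($G{\left(E,b \right)} = -3 + \frac{\left(45 - 0\right) E}{2} = -3 + \frac{\left(45 + 0\right) E}{2} = -3 + \frac{45 E}{2}$)
$G{\left(-336,j{\left(-6 \right)} \right)} - 18298 = \left(-3 + \frac{45}{2} \left(-336\right)\right) - 18298 = \left(-3 - 7560\right) - 18298 = -7563 - 18298 = -25861$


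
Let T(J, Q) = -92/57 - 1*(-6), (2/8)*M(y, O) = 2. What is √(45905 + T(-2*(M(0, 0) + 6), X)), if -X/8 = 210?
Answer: √149159595/57 ≈ 214.26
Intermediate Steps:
X = -1680 (X = -8*210 = -1680)
M(y, O) = 8 (M(y, O) = 4*2 = 8)
T(J, Q) = 250/57 (T(J, Q) = -92*1/57 + 6 = -92/57 + 6 = 250/57)
√(45905 + T(-2*(M(0, 0) + 6), X)) = √(45905 + 250/57) = √(2616835/57) = √149159595/57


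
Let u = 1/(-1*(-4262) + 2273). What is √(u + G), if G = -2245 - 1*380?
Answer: I*√112103834090/6535 ≈ 51.235*I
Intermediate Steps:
G = -2625 (G = -2245 - 380 = -2625)
u = 1/6535 (u = 1/(4262 + 2273) = 1/6535 ≈ 0.00015302)
√(u + G) = √(1/6535 - 2625) = √(-17154374/6535) = I*√112103834090/6535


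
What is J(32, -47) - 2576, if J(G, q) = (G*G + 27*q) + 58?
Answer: -2763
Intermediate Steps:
J(G, q) = 58 + G² + 27*q (J(G, q) = (G² + 27*q) + 58 = 58 + G² + 27*q)
J(32, -47) - 2576 = (58 + 32² + 27*(-47)) - 2576 = (58 + 1024 - 1269) - 2576 = -187 - 2576 = -2763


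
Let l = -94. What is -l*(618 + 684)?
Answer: 122388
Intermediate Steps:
-l*(618 + 684) = -(-94)*(618 + 684) = -(-94)*1302 = -1*(-122388) = 122388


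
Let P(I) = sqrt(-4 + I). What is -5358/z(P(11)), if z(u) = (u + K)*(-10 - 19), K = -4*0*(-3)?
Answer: 5358*sqrt(7)/203 ≈ 69.832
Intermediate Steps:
K = 0 (K = 0*(-3) = 0)
z(u) = -29*u (z(u) = (u + 0)*(-10 - 19) = u*(-29) = -29*u)
-5358/z(P(11)) = -5358*(-1/(29*sqrt(-4 + 11))) = -5358*(-sqrt(7)/203) = -(-5358)*sqrt(7)/203 = 5358*sqrt(7)/203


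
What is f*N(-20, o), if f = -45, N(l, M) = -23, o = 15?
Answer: 1035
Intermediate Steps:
f*N(-20, o) = -45*(-23) = 1035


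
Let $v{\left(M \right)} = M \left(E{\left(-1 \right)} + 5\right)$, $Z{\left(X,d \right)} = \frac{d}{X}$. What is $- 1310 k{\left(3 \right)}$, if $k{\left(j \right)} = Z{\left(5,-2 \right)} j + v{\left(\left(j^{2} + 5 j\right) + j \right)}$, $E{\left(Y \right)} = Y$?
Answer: $-139908$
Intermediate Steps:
$v{\left(M \right)} = 4 M$ ($v{\left(M \right)} = M \left(-1 + 5\right) = M 4 = 4 M$)
$k{\left(j \right)} = 4 j^{2} + \frac{118 j}{5}$ ($k{\left(j \right)} = - \frac{2}{5} j + 4 \left(\left(j^{2} + 5 j\right) + j\right) = \left(-2\right) \frac{1}{5} j + 4 \left(j^{2} + 6 j\right) = - \frac{2 j}{5} + \left(4 j^{2} + 24 j\right) = 4 j^{2} + \frac{118 j}{5}$)
$- 1310 k{\left(3 \right)} = - 1310 \cdot \frac{2}{5} \cdot 3 \left(59 + 10 \cdot 3\right) = - 1310 \cdot \frac{2}{5} \cdot 3 \left(59 + 30\right) = - 1310 \cdot \frac{2}{5} \cdot 3 \cdot 89 = \left(-1310\right) \frac{534}{5} = -139908$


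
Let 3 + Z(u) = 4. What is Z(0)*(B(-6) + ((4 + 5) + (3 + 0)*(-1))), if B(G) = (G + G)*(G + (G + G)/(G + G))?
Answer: 66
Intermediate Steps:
Z(u) = 1 (Z(u) = -3 + 4 = 1)
B(G) = 2*G*(1 + G) (B(G) = (2*G)*(G + (2*G)/((2*G))) = (2*G)*(G + (2*G)*(1/(2*G))) = (2*G)*(G + 1) = (2*G)*(1 + G) = 2*G*(1 + G))
Z(0)*(B(-6) + ((4 + 5) + (3 + 0)*(-1))) = 1*(2*(-6)*(1 - 6) + ((4 + 5) + (3 + 0)*(-1))) = 1*(2*(-6)*(-5) + (9 + 3*(-1))) = 1*(60 + (9 - 3)) = 1*(60 + 6) = 1*66 = 66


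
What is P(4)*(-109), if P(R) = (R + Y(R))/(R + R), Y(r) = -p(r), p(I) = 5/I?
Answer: -1199/32 ≈ -37.469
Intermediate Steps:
Y(r) = -5/r
P(R) = (R - 5/R)/(2*R) (P(R) = (R - 5/R)/(R + R) = (R - 5/R)/((2*R)) = (R - 5/R)*(1/(2*R)) = (R - 5/R)/(2*R))
P(4)*(-109) = ((1/2)*(-5 + 4**2)/4**2)*(-109) = ((1/2)*(1/16)*(-5 + 16))*(-109) = ((1/2)*(1/16)*11)*(-109) = (11/32)*(-109) = -1199/32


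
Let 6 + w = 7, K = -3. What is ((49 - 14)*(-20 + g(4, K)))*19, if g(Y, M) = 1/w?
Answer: -12635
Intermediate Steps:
w = 1 (w = -6 + 7 = 1)
g(Y, M) = 1 (g(Y, M) = 1/1 = 1)
((49 - 14)*(-20 + g(4, K)))*19 = ((49 - 14)*(-20 + 1))*19 = (35*(-19))*19 = -665*19 = -12635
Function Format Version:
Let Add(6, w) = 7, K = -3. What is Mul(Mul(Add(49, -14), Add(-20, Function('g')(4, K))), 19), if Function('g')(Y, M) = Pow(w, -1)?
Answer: -12635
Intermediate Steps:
w = 1 (w = Add(-6, 7) = 1)
Function('g')(Y, M) = 1 (Function('g')(Y, M) = Pow(1, -1) = 1)
Mul(Mul(Add(49, -14), Add(-20, Function('g')(4, K))), 19) = Mul(Mul(Add(49, -14), Add(-20, 1)), 19) = Mul(Mul(35, -19), 19) = Mul(-665, 19) = -12635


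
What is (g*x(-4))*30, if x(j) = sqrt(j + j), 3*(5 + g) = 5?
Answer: -200*I*sqrt(2) ≈ -282.84*I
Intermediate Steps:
g = -10/3 (g = -5 + (1/3)*5 = -5 + 5/3 = -10/3 ≈ -3.3333)
x(j) = sqrt(2)*sqrt(j) (x(j) = sqrt(2*j) = sqrt(2)*sqrt(j))
(g*x(-4))*30 = -10*sqrt(2)*sqrt(-4)/3*30 = -10*sqrt(2)*2*I/3*30 = -20*I*sqrt(2)/3*30 = -200*I*sqrt(2)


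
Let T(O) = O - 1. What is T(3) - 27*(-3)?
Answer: 83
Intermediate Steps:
T(O) = -1 + O
T(3) - 27*(-3) = (-1 + 3) - 27*(-3) = 2 + 81 = 83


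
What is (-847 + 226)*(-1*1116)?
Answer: 693036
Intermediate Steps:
(-847 + 226)*(-1*1116) = -621*(-1116) = 693036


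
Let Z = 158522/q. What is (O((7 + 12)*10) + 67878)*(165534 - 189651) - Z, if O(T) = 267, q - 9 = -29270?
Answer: -48089077050343/29261 ≈ -1.6435e+9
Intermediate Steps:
q = -29261 (q = 9 - 29270 = -29261)
Z = -158522/29261 (Z = 158522/(-29261) = 158522*(-1/29261) = -158522/29261 ≈ -5.4175)
(O((7 + 12)*10) + 67878)*(165534 - 189651) - Z = (267 + 67878)*(165534 - 189651) - 1*(-158522/29261) = 68145*(-24117) + 158522/29261 = -1643452965 + 158522/29261 = -48089077050343/29261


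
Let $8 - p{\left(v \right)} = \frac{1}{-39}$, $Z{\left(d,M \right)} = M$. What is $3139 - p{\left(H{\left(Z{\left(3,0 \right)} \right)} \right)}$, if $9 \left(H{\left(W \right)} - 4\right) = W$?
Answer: $\frac{122108}{39} \approx 3131.0$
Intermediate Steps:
$H{\left(W \right)} = 4 + \frac{W}{9}$
$p{\left(v \right)} = \frac{313}{39}$ ($p{\left(v \right)} = 8 - \frac{1}{-39} = 8 - - \frac{1}{39} = 8 + \frac{1}{39} = \frac{313}{39}$)
$3139 - p{\left(H{\left(Z{\left(3,0 \right)} \right)} \right)} = 3139 - \frac{313}{39} = \frac{122108}{39}$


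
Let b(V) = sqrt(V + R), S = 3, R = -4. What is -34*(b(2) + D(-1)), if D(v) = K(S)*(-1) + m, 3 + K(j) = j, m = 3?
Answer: -102 - 34*I*sqrt(2) ≈ -102.0 - 48.083*I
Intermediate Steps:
K(j) = -3 + j
b(V) = sqrt(-4 + V) (b(V) = sqrt(V - 4) = sqrt(-4 + V))
D(v) = 3 (D(v) = (-3 + 3)*(-1) + 3 = 0*(-1) + 3 = 0 + 3 = 3)
-34*(b(2) + D(-1)) = -34*(sqrt(-4 + 2) + 3) = -34*(sqrt(-2) + 3) = -34*(I*sqrt(2) + 3) = -34*(3 + I*sqrt(2)) = -102 - 34*I*sqrt(2)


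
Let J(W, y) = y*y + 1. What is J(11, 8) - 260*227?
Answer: -58955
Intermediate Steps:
J(W, y) = 1 + y**2 (J(W, y) = y**2 + 1 = 1 + y**2)
J(11, 8) - 260*227 = (1 + 8**2) - 260*227 = (1 + 64) - 59020 = 65 - 59020 = -58955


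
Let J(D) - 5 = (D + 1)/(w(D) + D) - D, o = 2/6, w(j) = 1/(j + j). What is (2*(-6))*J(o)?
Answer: -712/11 ≈ -64.727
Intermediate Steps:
w(j) = 1/(2*j)
o = ⅓ (o = 2*(⅙) = ⅓ ≈ 0.33333)
J(D) = 5 - D + (1 + D)/(D + 1/(2*D)) (J(D) = 5 + ((D + 1)/(1/(2*D) + D) - D) = 5 + ((1 + D)/(D + 1/(2*D)) - D) = 5 + (-D + (1 + D)/(D + 1/(2*D))) = 5 - D + (1 + D)/(D + 1/(2*D)))
(2*(-6))*J(o) = (2*(-6))*((5 + (1 - 2*(⅓)² + 12*(⅓))/3)/(1 + 2*(⅓)²)) = -12*(5 + (1 - 2*⅑ + 4)/3)/(1 + 2*(⅑)) = -12*(5 + (1 - 2/9 + 4)/3)/(1 + 2/9) = -12*(5 + (⅓)*(43/9))/11/9 = -108*(5 + 43/27)/11 = -108*178/(11*27) = -12*178/33 = -712/11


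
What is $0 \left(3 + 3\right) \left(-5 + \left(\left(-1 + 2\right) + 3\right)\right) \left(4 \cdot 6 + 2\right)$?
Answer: $0$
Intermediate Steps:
$0 \left(3 + 3\right) \left(-5 + \left(\left(-1 + 2\right) + 3\right)\right) \left(4 \cdot 6 + 2\right) = 0 \cdot 6 \left(-5 + \left(1 + 3\right)\right) \left(24 + 2\right) = 0 \cdot 6 \left(-5 + 4\right) 26 = 0 \cdot 6 \left(-1\right) 26 = 0 \left(-6\right) 26 = 0 \cdot 26 = 0$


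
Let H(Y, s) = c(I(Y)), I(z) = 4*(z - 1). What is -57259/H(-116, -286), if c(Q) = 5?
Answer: -57259/5 ≈ -11452.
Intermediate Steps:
I(z) = -4 + 4*z (I(z) = 4*(-1 + z) = -4 + 4*z)
H(Y, s) = 5
-57259/H(-116, -286) = -57259/5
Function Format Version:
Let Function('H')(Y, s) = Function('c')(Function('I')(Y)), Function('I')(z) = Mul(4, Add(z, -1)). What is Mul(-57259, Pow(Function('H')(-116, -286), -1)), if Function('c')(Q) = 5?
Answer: Rational(-57259, 5) ≈ -11452.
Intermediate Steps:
Function('I')(z) = Add(-4, Mul(4, z)) (Function('I')(z) = Mul(4, Add(-1, z)) = Add(-4, Mul(4, z)))
Function('H')(Y, s) = 5
Mul(-57259, Pow(Function('H')(-116, -286), -1)) = Mul(-57259, Pow(5, -1)) = Mul(-57259, Rational(1, 5)) = Rational(-57259, 5)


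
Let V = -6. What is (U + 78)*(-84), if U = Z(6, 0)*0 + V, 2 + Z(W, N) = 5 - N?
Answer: -6048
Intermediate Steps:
Z(W, N) = 3 - N (Z(W, N) = -2 + (5 - N) = 3 - N)
U = -6 (U = (3 - 1*0)*0 - 6 = (3 + 0)*0 - 6 = 3*0 - 6 = 0 - 6 = -6)
(U + 78)*(-84) = (-6 + 78)*(-84) = 72*(-84) = -6048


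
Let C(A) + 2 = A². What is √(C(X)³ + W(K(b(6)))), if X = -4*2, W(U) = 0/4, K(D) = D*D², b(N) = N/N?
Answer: 62*√62 ≈ 488.19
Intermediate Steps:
b(N) = 1
K(D) = D³
W(U) = 0 (W(U) = 0*(¼) = 0)
X = -8
C(A) = -2 + A²
√(C(X)³ + W(K(b(6)))) = √((-2 + (-8)²)³ + 0) = √((-2 + 64)³ + 0) = √(62³ + 0) = √(238328 + 0) = √238328 = 62*√62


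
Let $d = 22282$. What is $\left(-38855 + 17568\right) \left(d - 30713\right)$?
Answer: $179470697$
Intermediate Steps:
$\left(-38855 + 17568\right) \left(d - 30713\right) = \left(-38855 + 17568\right) \left(22282 - 30713\right) = \left(-21287\right) \left(-8431\right) = 179470697$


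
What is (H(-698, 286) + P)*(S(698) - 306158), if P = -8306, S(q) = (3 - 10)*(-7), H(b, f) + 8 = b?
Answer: 2758654308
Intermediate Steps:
H(b, f) = -8 + b
S(q) = 49 (S(q) = -7*(-7) = 49)
(H(-698, 286) + P)*(S(698) - 306158) = ((-8 - 698) - 8306)*(49 - 306158) = (-706 - 8306)*(-306109) = -9012*(-306109) = 2758654308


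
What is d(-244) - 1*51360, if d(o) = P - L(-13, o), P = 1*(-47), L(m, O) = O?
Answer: -51163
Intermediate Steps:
P = -47
d(o) = -47 - o
d(-244) - 1*51360 = (-47 - 1*(-244)) - 1*51360 = (-47 + 244) - 51360 = 197 - 51360 = -51163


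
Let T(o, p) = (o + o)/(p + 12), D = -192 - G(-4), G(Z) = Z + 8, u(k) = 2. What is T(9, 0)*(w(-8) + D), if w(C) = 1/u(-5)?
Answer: -1173/4 ≈ -293.25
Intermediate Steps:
G(Z) = 8 + Z
w(C) = ½ (w(C) = 1/2 = ½)
D = -196 (D = -192 - (8 - 4) = -192 - 1*4 = -192 - 4 = -196)
T(o, p) = 2*o/(12 + p) (T(o, p) = (2*o)/(12 + p) = 2*o/(12 + p))
T(9, 0)*(w(-8) + D) = (2*9/(12 + 0))*(½ - 196) = (2*9/12)*(-391/2) = (2*9*(1/12))*(-391/2) = (3/2)*(-391/2) = -1173/4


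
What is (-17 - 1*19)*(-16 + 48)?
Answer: -1152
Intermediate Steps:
(-17 - 1*19)*(-16 + 48) = (-17 - 19)*32 = -36*32 = -1152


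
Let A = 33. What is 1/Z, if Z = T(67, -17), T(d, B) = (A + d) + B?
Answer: 1/83 ≈ 0.012048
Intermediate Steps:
T(d, B) = 33 + B + d (T(d, B) = (33 + d) + B = 33 + B + d)
Z = 83 (Z = 33 - 17 + 67 = 83)
1/Z = 1/83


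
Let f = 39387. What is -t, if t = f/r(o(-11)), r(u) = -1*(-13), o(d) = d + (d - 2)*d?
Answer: -39387/13 ≈ -3029.8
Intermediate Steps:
o(d) = d + d*(-2 + d) (o(d) = d + (-2 + d)*d = d + d*(-2 + d))
r(u) = 13
t = 39387/13 ≈ 3029.8
-t = -1*39387/13 = -39387/13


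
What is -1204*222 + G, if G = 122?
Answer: -267166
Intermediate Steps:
-1204*222 + G = -1204*222 + 122 = -267288 + 122 = -267166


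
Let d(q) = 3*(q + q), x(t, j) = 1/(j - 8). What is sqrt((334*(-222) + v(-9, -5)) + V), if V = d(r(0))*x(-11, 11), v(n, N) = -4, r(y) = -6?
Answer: 2*I*sqrt(18541) ≈ 272.33*I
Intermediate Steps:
x(t, j) = 1/(-8 + j)
d(q) = 6*q (d(q) = 3*(2*q) = 6*q)
V = -12 (V = (6*(-6))/(-8 + 11) = -36/3 = -36*1/3 = -12)
sqrt((334*(-222) + v(-9, -5)) + V) = sqrt((334*(-222) - 4) - 12) = sqrt((-74148 - 4) - 12) = sqrt(-74152 - 12) = sqrt(-74164) = 2*I*sqrt(18541)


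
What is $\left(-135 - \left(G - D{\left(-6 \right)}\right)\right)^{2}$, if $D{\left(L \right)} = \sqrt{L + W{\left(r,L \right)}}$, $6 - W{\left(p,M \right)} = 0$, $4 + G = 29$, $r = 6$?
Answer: $25600$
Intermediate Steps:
$G = 25$ ($G = -4 + 29 = 25$)
$W{\left(p,M \right)} = 6$ ($W{\left(p,M \right)} = 6 - 0 = 6 + 0 = 6$)
$D{\left(L \right)} = \sqrt{6 + L}$ ($D{\left(L \right)} = \sqrt{L + 6} = \sqrt{6 + L}$)
$\left(-135 - \left(G - D{\left(-6 \right)}\right)\right)^{2} = \left(-135 + \left(\sqrt{6 - 6} - 25\right)\right)^{2} = \left(-135 - \left(25 - \sqrt{0}\right)\right)^{2} = \left(-135 + \left(0 - 25\right)\right)^{2} = \left(-135 - 25\right)^{2} = \left(-160\right)^{2} = 25600$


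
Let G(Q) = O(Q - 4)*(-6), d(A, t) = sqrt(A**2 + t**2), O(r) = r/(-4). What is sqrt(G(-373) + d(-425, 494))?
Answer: sqrt(-2262 + 4*sqrt(424661))/2 ≈ 9.2823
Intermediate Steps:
O(r) = -r/4 (O(r) = r*(-1/4) = -r/4)
G(Q) = -6 + 3*Q/2 (G(Q) = -(Q - 4)/4*(-6) = -(-4 + Q)/4*(-6) = (1 - Q/4)*(-6) = -6 + 3*Q/2)
sqrt(G(-373) + d(-425, 494)) = sqrt((-6 + (3/2)*(-373)) + sqrt((-425)**2 + 494**2)) = sqrt((-6 - 1119/2) + sqrt(180625 + 244036)) = sqrt(-1131/2 + sqrt(424661))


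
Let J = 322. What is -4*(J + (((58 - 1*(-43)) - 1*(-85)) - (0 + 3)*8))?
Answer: -1936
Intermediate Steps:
-4*(J + (((58 - 1*(-43)) - 1*(-85)) - (0 + 3)*8)) = -4*(322 + (((58 - 1*(-43)) - 1*(-85)) - (0 + 3)*8)) = -4*(322 + (((58 + 43) + 85) - 3*8)) = -4*(322 + ((101 + 85) - 1*24)) = -4*(322 + (186 - 24)) = -4*(322 + 162) = -4*484 = -1936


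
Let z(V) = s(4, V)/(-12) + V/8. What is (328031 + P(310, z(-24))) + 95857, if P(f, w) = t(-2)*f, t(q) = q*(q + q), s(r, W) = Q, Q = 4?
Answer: 426368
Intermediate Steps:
s(r, W) = 4
t(q) = 2*q² (t(q) = q*(2*q) = 2*q²)
z(V) = -⅓ + V/8 (z(V) = 4/(-12) + V/8 = 4*(-1/12) + V*(⅛) = -⅓ + V/8)
P(f, w) = 8*f (P(f, w) = (2*(-2)²)*f = (2*4)*f = 8*f)
(328031 + P(310, z(-24))) + 95857 = (328031 + 8*310) + 95857 = (328031 + 2480) + 95857 = 330511 + 95857 = 426368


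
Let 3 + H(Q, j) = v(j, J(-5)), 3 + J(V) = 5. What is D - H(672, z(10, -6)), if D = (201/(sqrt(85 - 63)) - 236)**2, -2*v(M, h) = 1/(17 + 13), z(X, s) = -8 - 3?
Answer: 37973381/660 - 47436*sqrt(22)/11 ≈ 37309.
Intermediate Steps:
z(X, s) = -11
J(V) = 2 (J(V) = -3 + 5 = 2)
v(M, h) = -1/60 (v(M, h) = -1/(2*(17 + 13)) = -1/2/30 = -1/2*1/30 = -1/60)
H(Q, j) = -181/60 (H(Q, j) = -3 - 1/60 = -181/60)
D = (-236 + 201*sqrt(22)/22)**2 (D = (201/(sqrt(22)) - 236)**2 = (201*(sqrt(22)/22) - 236)**2 = (201*sqrt(22)/22 - 236)**2 = (-236 + 201*sqrt(22)/22)**2 ≈ 37306.)
D - H(672, z(10, -6)) = (1265713/22 - 47436*sqrt(22)/11) - 1*(-181/60) = (1265713/22 - 47436*sqrt(22)/11) + 181/60 = 37973381/660 - 47436*sqrt(22)/11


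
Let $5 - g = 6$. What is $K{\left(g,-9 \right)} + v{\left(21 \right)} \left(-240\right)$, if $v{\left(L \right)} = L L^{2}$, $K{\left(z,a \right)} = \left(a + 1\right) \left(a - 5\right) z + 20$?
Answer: $-2222732$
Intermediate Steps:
$g = -1$ ($g = 5 - 6 = -1$)
$K{\left(z,a \right)} = 20 + z \left(1 + a\right) \left(-5 + a\right)$ ($K{\left(z,a \right)} = \left(1 + a\right) \left(-5 + a\right) z + 20 = z \left(1 + a\right) \left(-5 + a\right) + 20 = 20 + z \left(1 + a\right) \left(-5 + a\right)$)
$v{\left(L \right)} = L^{3}$
$K{\left(g,-9 \right)} + v{\left(21 \right)} \left(-240\right) = \left(20 - -5 - \left(-9\right)^{2} - \left(-36\right) \left(-1\right)\right) + 21^{3} \left(-240\right) = \left(20 + 5 - 81 - 36\right) + 9261 \left(-240\right) = \left(20 + 5 - 81 - 36\right) - 2222640 = -92 - 2222640 = -2222732$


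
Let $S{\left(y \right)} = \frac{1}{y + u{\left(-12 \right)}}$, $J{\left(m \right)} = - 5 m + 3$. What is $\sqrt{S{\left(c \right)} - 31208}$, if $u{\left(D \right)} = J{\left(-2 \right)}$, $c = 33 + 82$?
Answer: $\frac{3 i \sqrt{887694}}{16} \approx 176.66 i$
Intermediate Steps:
$c = 115$
$J{\left(m \right)} = 3 - 5 m$
$u{\left(D \right)} = 13$ ($u{\left(D \right)} = 3 - -10 = 3 + 10 = 13$)
$S{\left(y \right)} = \frac{1}{13 + y}$ ($S{\left(y \right)} = \frac{1}{y + 13} = \frac{1}{13 + y}$)
$\sqrt{S{\left(c \right)} - 31208} = \sqrt{\frac{1}{13 + 115} - 31208} = \sqrt{\frac{1}{128} - 31208} = \sqrt{- \frac{3994623}{128}} = \frac{3 i \sqrt{887694}}{16}$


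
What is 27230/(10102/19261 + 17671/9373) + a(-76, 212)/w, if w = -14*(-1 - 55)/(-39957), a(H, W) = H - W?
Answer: 5376480367304/206964191 ≈ 25978.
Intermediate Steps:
w = -784/39957 (w = -14*(-56)*(-1/39957) = 784*(-1/39957) = -784/39957 ≈ -0.019621)
27230/(10102/19261 + 17671/9373) + a(-76, 212)/w = 27230/(10102/19261 + 17671/9373) + (-76 - 1*212)/(-784/39957) = 27230/(10102*(1/19261) + 17671*(1/9373)) + (-76 - 212)*(-39957/784) = 27230/(10102/19261 + 17671/9373) - 288*(-39957/784) = 27230/(4223759/1752751) + 719226/49 = 27230*(1752751/4223759) + 719226/49 = 47727409730/4223759 + 719226/49 = 5376480367304/206964191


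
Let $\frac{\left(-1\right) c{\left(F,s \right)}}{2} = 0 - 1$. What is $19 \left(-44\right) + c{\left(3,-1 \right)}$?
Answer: $-834$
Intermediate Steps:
$c{\left(F,s \right)} = 2$ ($c{\left(F,s \right)} = - 2 \left(0 - 1\right) = \left(-2\right) \left(-1\right) = 2$)
$19 \left(-44\right) + c{\left(3,-1 \right)} = 19 \left(-44\right) + 2 = -836 + 2 = -834$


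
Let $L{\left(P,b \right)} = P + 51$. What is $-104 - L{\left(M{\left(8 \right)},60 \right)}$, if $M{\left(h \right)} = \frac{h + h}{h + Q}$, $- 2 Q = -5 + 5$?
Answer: $-157$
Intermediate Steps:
$Q = 0$ ($Q = - \frac{-5 + 5}{2} = \left(- \frac{1}{2}\right) 0 = 0$)
$M{\left(h \right)} = 2$ ($M{\left(h \right)} = \frac{h + h}{h + 0} = \frac{2 h}{h} = 2$)
$L{\left(P,b \right)} = 51 + P$
$-104 - L{\left(M{\left(8 \right)},60 \right)} = -104 - \left(51 + 2\right) = -104 - 53 = -157$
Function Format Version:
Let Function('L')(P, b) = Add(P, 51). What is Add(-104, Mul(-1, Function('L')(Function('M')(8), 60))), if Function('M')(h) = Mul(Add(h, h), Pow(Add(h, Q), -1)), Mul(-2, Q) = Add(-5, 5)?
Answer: -157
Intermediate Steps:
Q = 0 (Q = Mul(Rational(-1, 2), Add(-5, 5)) = Mul(Rational(-1, 2), 0) = 0)
Function('M')(h) = 2 (Function('M')(h) = Mul(Add(h, h), Pow(Add(h, 0), -1)) = Mul(Mul(2, h), Pow(h, -1)) = 2)
Function('L')(P, b) = Add(51, P)
Add(-104, Mul(-1, Function('L')(Function('M')(8), 60))) = Add(-104, Mul(-1, Add(51, 2))) = Add(-104, Mul(-1, 53)) = Add(-104, -53) = -157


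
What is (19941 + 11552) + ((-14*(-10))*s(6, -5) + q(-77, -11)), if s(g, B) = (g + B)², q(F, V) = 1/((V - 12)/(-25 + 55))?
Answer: 727529/23 ≈ 31632.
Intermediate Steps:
q(F, V) = 1/(-⅖ + V/30) (q(F, V) = 1/((-12 + V)/30) = 1/((-12 + V)*(1/30)) = 1/(-⅖ + V/30))
s(g, B) = (B + g)²
(19941 + 11552) + ((-14*(-10))*s(6, -5) + q(-77, -11)) = (19941 + 11552) + ((-14*(-10))*(-5 + 6)² + 30/(-12 - 11)) = 31493 + (140*1² + 30/(-23)) = 31493 + (140*1 + 30*(-1/23)) = 31493 + (140 - 30/23) = 31493 + 3190/23 = 727529/23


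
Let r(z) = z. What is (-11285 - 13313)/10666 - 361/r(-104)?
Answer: 646117/554632 ≈ 1.1649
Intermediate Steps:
(-11285 - 13313)/10666 - 361/r(-104) = (-11285 - 13313)/10666 - 361/(-104) = -24598*1/10666 - 361*(-1/104) = -12299/5333 + 361/104 = 646117/554632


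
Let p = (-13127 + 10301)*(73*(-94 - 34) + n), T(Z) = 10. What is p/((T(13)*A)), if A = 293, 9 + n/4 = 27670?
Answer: -28627380/293 ≈ -97704.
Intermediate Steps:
n = 110644 (n = -36 + 4*27670 = -36 + 110680 = 110644)
p = -286273800 (p = (-13127 + 10301)*(73*(-94 - 34) + 110644) = -2826*(73*(-128) + 110644) = -2826*(-9344 + 110644) = -2826*101300 = -286273800)
p/((T(13)*A)) = -286273800/(10*293) = -286273800/2930 = -286273800*1/2930 = -28627380/293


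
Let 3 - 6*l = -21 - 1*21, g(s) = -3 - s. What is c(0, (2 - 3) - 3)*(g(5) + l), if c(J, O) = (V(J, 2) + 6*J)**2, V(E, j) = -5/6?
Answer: -25/72 ≈ -0.34722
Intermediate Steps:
V(E, j) = -5/6 (V(E, j) = -5*1/6 = -5/6)
c(J, O) = (-5/6 + 6*J)**2
l = 15/2 (l = 1/2 - (-21 - 1*21)/6 = 1/2 - (-21 - 21)/6 = 1/2 - 1/6*(-42) = 1/2 + 7 = 15/2 ≈ 7.5000)
c(0, (2 - 3) - 3)*(g(5) + l) = ((-5 + 36*0)**2/36)*((-3 - 1*5) + 15/2) = ((-5 + 0)**2/36)*((-3 - 5) + 15/2) = ((1/36)*(-5)**2)*(-8 + 15/2) = ((1/36)*25)*(-1/2) = (25/36)*(-1/2) = -25/72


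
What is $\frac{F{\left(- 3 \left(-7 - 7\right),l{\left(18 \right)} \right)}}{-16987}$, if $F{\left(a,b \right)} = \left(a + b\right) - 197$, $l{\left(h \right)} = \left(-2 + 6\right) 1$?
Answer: $\frac{151}{16987} \approx 0.0088892$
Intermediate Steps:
$l{\left(h \right)} = 4$ ($l{\left(h \right)} = 4 \cdot 1 = 4$)
$F{\left(a,b \right)} = -197 + a + b$
$\frac{F{\left(- 3 \left(-7 - 7\right),l{\left(18 \right)} \right)}}{-16987} = \frac{-197 - 3 \left(-7 - 7\right) + 4}{-16987} = \left(-197 - -42 + 4\right) \left(- \frac{1}{16987}\right) = \left(-197 + 42 + 4\right) \left(- \frac{1}{16987}\right) = \left(-151\right) \left(- \frac{1}{16987}\right) = \frac{151}{16987}$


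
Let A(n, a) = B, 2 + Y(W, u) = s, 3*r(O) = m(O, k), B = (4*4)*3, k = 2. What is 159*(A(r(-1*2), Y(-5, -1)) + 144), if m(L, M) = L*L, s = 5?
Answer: 30528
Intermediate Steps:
B = 48 (B = 16*3 = 48)
m(L, M) = L**2
r(O) = O**2/3
Y(W, u) = 3 (Y(W, u) = -2 + 5 = 3)
A(n, a) = 48
159*(A(r(-1*2), Y(-5, -1)) + 144) = 159*(48 + 144) = 159*192 = 30528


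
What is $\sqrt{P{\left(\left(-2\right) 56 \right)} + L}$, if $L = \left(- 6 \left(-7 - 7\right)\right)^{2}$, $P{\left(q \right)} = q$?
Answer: $4 \sqrt{434} \approx 83.331$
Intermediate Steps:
$L = 7056$ ($L = \left(\left(-6\right) \left(-14\right)\right)^{2} = 84^{2} = 7056$)
$\sqrt{P{\left(\left(-2\right) 56 \right)} + L} = \sqrt{\left(-2\right) 56 + 7056} = \sqrt{-112 + 7056} = \sqrt{6944} = 4 \sqrt{434}$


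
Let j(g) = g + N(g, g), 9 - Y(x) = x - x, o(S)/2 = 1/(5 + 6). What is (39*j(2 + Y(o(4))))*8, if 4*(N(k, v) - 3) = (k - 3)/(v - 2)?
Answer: 13312/3 ≈ 4437.3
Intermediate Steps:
o(S) = 2/11 (o(S) = 2/(5 + 6) = 2/11)
Y(x) = 9 (Y(x) = 9 - (x - x) = 9 - 1*0 = 9 + 0 = 9)
N(k, v) = 3 + (-3 + k)/(4*(-2 + v)) (N(k, v) = 3 + ((k - 3)/(v - 2))/4 = 3 + ((-3 + k)/(-2 + v))/4 = 3 + (-3 + k)/(4*(-2 + v)))
j(g) = g + (-27 + 13*g)/(4*(-2 + g)) (j(g) = g + (-27 + g + 12*g)/(4*(-2 + g)) = g + (-27 + 13*g)/(4*(-2 + g)))
(39*j(2 + Y(o(4))))*8 = (39*((-27 + 4*(2 + 9)**2 + 5*(2 + 9))/(4*(-2 + (2 + 9)))))*8 = (39*((-27 + 4*11**2 + 5*11)/(4*(-2 + 11))))*8 = (39*((1/4)*(-27 + 4*121 + 55)/9))*8 = (39*((1/4)*(1/9)*(-27 + 484 + 55)))*8 = (39*((1/4)*(1/9)*512))*8 = (39*(128/9))*8 = (1664/3)*8 = 13312/3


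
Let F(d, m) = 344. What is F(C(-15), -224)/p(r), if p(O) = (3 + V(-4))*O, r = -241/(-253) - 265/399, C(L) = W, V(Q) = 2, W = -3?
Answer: 17362884/72785 ≈ 238.55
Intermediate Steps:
C(L) = -3
r = 29114/100947 (r = -241*(-1/253) - 265*1/399 = 241/253 - 265/399 = 29114/100947 ≈ 0.28841)
p(O) = 5*O (p(O) = (3 + 2)*O = 5*O)
F(C(-15), -224)/p(r) = 344/((5*(29114/100947))) = 344/(145570/100947) = 344*(100947/145570) = 17362884/72785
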